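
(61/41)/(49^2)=61/98441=0.00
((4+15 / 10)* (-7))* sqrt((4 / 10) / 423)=-77* sqrt(470) / 1410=-1.18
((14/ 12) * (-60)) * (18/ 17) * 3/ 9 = -420/ 17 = -24.71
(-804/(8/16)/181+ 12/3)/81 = -884/14661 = -0.06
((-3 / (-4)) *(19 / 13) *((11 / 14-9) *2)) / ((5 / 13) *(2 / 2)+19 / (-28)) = 6555 / 107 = 61.26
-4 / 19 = -0.21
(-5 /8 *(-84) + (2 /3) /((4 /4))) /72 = 0.74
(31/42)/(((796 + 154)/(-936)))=-2418/3325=-0.73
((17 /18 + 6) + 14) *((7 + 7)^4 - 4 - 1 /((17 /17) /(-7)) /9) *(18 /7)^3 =4692043980 /343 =13679428.51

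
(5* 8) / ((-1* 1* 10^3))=-1 / 25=-0.04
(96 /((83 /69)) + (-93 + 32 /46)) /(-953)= 0.01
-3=-3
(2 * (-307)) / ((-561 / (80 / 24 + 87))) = 166394 / 1683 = 98.87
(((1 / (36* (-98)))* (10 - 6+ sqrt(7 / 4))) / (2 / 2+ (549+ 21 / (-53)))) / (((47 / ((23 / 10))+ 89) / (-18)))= 1219* sqrt(7) / 28740535656+ 1219 / 3592566957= 0.00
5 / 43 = 0.12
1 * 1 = 1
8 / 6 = 4 / 3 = 1.33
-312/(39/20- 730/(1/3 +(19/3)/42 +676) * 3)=177292960/731519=242.36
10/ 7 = 1.43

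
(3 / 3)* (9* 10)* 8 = 720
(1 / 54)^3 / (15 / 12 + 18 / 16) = 1 / 373977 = 0.00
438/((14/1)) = 219/7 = 31.29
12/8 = 3/2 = 1.50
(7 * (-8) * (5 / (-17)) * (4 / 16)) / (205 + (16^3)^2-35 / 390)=0.00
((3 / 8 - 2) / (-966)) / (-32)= -13 / 247296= -0.00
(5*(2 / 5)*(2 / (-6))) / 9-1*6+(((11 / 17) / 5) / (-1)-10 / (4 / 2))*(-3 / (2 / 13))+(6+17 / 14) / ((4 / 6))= 6732577 / 64260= 104.77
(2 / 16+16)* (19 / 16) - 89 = -8941 / 128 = -69.85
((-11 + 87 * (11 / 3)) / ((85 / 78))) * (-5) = -24024 / 17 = -1413.18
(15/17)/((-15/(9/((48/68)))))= -3/4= -0.75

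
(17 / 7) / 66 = 17 / 462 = 0.04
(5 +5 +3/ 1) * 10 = 130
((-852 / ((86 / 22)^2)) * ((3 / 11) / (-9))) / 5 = 3124 / 9245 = 0.34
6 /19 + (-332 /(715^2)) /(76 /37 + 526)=29964825452 /94888983475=0.32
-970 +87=-883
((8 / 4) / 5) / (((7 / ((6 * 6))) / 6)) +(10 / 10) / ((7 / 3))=447 / 35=12.77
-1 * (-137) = 137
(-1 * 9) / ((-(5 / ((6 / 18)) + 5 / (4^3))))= 576 / 965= 0.60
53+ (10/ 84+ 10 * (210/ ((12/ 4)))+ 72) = 34655/ 42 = 825.12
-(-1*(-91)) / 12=-7.58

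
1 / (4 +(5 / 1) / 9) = 9 / 41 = 0.22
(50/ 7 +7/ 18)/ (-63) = -949/ 7938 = -0.12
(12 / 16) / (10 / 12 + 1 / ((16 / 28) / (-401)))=-9 / 8411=-0.00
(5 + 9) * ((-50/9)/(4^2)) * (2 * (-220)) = 19250/9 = 2138.89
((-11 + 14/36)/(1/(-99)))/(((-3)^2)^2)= 2101/162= 12.97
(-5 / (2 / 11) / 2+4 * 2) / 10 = -23 / 40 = -0.58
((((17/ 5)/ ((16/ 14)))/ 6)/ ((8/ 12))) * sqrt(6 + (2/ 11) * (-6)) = 357 * sqrt(66)/ 1760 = 1.65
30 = 30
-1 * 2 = -2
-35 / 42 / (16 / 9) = -15 / 32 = -0.47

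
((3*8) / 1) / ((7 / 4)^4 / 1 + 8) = 2048 / 1483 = 1.38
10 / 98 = 5 / 49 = 0.10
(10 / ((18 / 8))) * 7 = 280 / 9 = 31.11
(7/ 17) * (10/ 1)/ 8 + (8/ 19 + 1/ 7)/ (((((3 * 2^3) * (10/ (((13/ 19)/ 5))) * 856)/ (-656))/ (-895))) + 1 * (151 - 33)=4366239497/ 36772904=118.74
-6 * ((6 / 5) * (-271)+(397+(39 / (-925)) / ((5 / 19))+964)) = -28739004 / 4625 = -6213.84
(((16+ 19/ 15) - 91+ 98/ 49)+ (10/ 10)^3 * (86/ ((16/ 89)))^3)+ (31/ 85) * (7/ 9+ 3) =2522247041743/ 23040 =109472527.85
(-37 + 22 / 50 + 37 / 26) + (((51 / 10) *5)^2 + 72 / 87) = 23220963 / 37700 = 615.94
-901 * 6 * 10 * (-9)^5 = 3192188940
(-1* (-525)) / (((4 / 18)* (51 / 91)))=143325 / 34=4215.44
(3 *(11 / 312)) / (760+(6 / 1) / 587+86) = 6457 / 51647232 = 0.00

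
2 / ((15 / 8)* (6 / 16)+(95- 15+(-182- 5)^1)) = -0.02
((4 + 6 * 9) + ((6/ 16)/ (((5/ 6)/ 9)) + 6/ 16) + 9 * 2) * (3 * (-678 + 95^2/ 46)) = -116247.34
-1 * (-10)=10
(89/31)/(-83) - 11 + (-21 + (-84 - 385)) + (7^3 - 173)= -851752/2573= -331.03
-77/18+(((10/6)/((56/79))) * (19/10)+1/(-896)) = 217/1152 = 0.19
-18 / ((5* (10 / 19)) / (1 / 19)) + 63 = 1566 / 25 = 62.64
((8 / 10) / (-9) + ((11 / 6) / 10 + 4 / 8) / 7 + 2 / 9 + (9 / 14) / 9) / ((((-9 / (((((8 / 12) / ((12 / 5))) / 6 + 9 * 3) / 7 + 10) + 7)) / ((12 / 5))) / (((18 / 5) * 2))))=-12.11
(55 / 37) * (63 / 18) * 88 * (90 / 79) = 1524600 / 2923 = 521.59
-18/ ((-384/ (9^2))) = 243/ 64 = 3.80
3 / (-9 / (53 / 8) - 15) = -53 / 289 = -0.18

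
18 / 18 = 1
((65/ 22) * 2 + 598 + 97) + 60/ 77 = 54030/ 77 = 701.69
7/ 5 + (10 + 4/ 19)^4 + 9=7089119172/ 651605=10879.47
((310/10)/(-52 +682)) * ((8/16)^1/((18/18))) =31/1260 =0.02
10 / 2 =5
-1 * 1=-1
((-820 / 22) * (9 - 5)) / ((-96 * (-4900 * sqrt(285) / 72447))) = -52111 * sqrt(285) / 646800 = -1.36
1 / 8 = 0.12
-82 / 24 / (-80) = 41 / 960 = 0.04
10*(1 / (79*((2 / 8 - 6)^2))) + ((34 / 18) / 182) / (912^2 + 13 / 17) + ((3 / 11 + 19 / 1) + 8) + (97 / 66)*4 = 353005830096407993 / 10647026701629318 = 33.16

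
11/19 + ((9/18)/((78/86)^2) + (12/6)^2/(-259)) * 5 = 53005343/14969682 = 3.54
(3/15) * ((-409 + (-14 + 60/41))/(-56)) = 2469/1640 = 1.51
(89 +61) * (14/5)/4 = 105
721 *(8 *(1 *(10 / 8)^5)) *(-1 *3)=-52807.62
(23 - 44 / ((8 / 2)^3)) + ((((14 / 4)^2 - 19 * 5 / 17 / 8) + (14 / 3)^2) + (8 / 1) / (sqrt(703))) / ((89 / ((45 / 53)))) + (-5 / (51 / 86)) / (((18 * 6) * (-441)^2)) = 360 * sqrt(703) / 3316051 + 457393878024263 / 20211427034064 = 22.63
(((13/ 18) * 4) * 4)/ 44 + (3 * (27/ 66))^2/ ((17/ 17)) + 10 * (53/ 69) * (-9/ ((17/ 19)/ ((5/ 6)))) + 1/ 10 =-532396627/ 8515980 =-62.52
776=776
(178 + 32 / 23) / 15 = 4126 / 345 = 11.96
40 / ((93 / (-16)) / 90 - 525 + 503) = -1.81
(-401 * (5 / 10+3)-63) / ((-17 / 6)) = 8799 / 17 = 517.59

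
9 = 9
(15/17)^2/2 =225/578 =0.39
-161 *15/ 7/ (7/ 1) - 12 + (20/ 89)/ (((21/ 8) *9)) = -1030727/ 16821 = -61.28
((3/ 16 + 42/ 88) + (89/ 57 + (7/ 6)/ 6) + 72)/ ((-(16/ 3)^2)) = -2239763/ 856064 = -2.62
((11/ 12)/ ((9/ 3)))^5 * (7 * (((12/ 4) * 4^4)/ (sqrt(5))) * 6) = 38.42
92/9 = 10.22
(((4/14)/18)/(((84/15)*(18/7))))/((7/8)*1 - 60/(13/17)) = -65/4575123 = -0.00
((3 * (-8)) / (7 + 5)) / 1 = -2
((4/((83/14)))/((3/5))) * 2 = 2.25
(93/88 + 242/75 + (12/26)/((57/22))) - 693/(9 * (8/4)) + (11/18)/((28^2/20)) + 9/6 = -3896870693/119819700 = -32.52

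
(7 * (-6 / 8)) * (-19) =399 / 4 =99.75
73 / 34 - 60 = -1967 / 34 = -57.85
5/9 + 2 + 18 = 185/9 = 20.56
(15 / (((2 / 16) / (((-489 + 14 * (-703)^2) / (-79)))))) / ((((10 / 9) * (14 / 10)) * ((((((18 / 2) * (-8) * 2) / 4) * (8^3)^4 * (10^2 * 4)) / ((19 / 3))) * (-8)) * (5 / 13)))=-1708853939 / 121605986032025600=-0.00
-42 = -42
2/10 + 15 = 15.20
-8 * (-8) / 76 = 16 / 19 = 0.84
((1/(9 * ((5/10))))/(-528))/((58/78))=-13/22968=-0.00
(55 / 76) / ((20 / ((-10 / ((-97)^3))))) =55 / 138726296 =0.00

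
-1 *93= -93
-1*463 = -463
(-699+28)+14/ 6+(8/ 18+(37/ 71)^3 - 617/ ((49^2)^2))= -12405974091230260/ 18569571216399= -668.08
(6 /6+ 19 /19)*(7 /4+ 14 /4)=10.50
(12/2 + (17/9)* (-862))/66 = -7300/297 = -24.58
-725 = -725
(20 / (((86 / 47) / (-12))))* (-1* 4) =22560 / 43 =524.65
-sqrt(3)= -1.73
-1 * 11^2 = -121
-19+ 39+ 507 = 527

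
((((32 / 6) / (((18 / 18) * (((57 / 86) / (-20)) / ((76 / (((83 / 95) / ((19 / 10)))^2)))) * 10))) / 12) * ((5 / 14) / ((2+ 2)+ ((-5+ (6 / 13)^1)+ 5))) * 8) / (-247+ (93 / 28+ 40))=46623640960 / 30762478161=1.52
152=152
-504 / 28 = -18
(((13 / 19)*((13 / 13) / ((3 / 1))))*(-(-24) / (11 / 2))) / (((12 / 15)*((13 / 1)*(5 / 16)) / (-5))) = -320 / 209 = -1.53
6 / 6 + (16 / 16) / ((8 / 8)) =2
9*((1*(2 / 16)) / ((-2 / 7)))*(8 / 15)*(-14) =147 / 5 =29.40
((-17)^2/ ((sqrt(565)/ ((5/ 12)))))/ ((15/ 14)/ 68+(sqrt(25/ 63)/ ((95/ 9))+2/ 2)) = -177732688 * sqrt(3955)/ 38013412553+24010902034 * sqrt(565)/ 114040237659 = 4.71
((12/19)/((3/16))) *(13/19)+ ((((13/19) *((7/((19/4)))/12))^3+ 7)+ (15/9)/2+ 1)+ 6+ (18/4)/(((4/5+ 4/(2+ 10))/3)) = 627316071911/21594059379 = 29.05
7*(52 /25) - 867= -21311 /25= -852.44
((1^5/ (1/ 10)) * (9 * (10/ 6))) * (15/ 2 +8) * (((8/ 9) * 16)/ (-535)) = -19840/ 321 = -61.81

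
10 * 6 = 60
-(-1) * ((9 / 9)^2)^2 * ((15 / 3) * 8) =40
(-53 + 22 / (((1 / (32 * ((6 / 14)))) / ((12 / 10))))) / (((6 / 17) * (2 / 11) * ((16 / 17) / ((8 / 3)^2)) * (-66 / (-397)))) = 1241066861 / 5670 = 218883.04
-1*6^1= -6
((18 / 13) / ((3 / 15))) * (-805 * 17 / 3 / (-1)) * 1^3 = 410550 / 13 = 31580.77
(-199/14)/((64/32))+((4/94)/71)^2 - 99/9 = -5645733371/311795932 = -18.11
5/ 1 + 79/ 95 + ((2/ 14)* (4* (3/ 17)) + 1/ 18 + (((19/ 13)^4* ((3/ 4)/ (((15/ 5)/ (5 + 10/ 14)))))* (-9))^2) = 4006026373789111171/ 1161951310914030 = 3447.67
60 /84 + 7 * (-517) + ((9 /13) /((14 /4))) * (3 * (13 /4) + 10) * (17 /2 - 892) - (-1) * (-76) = -7145.76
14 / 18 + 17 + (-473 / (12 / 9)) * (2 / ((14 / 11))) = -136001 / 252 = -539.69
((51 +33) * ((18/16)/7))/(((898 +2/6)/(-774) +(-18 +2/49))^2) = 174763349334/4732430422225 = 0.04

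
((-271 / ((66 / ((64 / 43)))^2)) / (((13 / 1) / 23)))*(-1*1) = 6382592 / 26176293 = 0.24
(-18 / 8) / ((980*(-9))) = 1 / 3920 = 0.00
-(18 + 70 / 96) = -18.73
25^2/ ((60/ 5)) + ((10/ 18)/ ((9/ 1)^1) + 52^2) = 892991/ 324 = 2756.15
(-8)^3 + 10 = -502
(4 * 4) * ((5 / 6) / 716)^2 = 25 / 1153476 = 0.00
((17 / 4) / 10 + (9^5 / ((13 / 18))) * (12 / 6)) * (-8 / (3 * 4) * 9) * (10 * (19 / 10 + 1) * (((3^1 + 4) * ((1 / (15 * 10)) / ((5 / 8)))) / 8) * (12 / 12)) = -17261248543 / 65000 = -265557.67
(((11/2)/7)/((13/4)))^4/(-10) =-117128/342874805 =-0.00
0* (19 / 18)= 0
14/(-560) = -1/40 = -0.02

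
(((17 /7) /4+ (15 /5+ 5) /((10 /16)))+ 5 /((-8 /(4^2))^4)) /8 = 13077 /1120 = 11.68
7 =7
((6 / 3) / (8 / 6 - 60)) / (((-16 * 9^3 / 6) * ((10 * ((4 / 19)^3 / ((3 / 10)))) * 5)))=6859 / 608256000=0.00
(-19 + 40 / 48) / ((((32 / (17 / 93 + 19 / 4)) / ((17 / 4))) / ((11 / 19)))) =-37402805 / 5428224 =-6.89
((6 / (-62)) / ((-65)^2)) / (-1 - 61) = 3 / 8120450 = 0.00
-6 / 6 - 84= -85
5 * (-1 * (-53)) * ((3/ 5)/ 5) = 159/ 5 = 31.80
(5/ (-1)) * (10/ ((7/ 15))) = -750/ 7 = -107.14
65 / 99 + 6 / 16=817 / 792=1.03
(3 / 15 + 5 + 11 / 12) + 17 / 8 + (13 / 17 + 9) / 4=21793 / 2040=10.68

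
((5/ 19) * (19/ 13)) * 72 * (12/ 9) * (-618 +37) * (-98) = 27330240/ 13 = 2102326.15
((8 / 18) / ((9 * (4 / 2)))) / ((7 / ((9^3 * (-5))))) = -90 / 7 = -12.86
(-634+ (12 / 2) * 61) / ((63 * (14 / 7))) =-134 / 63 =-2.13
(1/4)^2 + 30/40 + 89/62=1115/496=2.25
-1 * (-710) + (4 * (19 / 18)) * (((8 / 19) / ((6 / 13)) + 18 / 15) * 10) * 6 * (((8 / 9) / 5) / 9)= 2626478 / 3645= 720.57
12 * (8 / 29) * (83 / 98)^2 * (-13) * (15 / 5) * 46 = -296612784 / 69629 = -4259.90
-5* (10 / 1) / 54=-25 / 27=-0.93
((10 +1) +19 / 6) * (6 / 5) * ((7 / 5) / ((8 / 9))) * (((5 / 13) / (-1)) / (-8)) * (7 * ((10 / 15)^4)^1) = 833 / 468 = 1.78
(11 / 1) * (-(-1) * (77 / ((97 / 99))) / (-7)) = -11979 / 97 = -123.49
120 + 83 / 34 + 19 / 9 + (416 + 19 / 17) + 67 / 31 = 5158783 / 9486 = 543.83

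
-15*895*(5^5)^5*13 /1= -52012503147125244140625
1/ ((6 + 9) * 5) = 1/ 75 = 0.01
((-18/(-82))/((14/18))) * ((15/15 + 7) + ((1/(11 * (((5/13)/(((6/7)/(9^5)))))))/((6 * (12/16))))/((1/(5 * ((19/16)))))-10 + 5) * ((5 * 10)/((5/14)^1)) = 818420375/6904359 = 118.54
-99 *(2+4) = -594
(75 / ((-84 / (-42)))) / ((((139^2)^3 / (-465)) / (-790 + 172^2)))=-502095375 / 7212549413161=-0.00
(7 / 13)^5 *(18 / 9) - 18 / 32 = -2803813 / 5940688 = -0.47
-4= -4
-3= -3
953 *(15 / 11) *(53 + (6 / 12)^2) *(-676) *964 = -496052338860 / 11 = -45095667169.09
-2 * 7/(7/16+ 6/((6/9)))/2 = -112/151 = -0.74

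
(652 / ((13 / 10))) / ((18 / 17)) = 473.68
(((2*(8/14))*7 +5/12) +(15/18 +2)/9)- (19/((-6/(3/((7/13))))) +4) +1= 17671/756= 23.37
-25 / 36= -0.69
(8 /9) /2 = 4 /9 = 0.44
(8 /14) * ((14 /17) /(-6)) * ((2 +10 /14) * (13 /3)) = -988 /1071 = -0.92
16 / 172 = 4 / 43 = 0.09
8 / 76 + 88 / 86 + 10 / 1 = 9092 / 817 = 11.13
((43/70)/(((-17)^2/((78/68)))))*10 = 1677/68782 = 0.02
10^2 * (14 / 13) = 1400 / 13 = 107.69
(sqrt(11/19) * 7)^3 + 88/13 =157.87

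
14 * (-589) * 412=-3397352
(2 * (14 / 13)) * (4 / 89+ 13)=32508 / 1157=28.10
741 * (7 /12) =1729 /4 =432.25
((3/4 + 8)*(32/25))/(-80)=-7/50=-0.14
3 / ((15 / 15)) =3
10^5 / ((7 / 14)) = 200000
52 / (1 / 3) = 156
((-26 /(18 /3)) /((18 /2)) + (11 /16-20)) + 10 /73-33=-52.66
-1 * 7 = -7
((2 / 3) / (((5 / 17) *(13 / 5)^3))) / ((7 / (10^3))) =850000 / 46137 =18.42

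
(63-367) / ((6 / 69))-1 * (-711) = -2785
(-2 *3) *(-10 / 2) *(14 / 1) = 420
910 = 910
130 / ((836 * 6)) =65 / 2508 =0.03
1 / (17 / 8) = 8 / 17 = 0.47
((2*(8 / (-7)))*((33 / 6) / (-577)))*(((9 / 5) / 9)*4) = 352 / 20195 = 0.02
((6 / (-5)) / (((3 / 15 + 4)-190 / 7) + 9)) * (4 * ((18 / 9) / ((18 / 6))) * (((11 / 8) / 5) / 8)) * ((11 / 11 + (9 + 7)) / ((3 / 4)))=1309 / 7320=0.18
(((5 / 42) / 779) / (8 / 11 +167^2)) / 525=11 / 1053932991930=0.00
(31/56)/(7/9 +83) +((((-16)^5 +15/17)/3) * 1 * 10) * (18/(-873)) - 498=14949490241429/208882128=71569.03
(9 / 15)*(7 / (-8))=-21 / 40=-0.52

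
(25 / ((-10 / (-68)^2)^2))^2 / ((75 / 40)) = 228581619826688 / 15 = 15238774655112.53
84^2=7056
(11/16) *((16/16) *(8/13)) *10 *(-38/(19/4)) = -440/13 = -33.85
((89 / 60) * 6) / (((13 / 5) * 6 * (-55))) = -89 / 8580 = -0.01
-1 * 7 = -7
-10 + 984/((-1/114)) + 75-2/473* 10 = -112111.04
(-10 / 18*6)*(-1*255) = 850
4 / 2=2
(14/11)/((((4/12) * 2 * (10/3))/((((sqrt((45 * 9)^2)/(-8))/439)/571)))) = -5103/44117744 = -0.00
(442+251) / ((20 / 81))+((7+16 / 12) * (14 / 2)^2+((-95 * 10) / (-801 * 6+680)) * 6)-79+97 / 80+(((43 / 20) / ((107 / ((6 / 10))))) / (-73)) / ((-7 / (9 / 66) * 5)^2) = 4497916686068095973 / 1433106860955000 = 3138.58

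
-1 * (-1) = 1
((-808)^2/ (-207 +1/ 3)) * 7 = -3427536/ 155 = -22113.14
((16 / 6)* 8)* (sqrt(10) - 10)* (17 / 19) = -130.52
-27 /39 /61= -9 /793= -0.01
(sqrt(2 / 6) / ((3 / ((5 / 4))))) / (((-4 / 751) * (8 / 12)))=-3755 * sqrt(3) / 96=-67.75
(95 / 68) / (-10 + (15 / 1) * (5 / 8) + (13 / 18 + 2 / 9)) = 1710 / 391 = 4.37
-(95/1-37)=-58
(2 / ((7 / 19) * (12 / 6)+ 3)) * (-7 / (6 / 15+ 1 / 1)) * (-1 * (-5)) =-950 / 71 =-13.38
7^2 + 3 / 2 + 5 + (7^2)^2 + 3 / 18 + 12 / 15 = 2457.47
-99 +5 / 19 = -1876 / 19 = -98.74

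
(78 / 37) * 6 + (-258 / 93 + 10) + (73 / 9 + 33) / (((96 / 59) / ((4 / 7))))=29753281 / 867132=34.31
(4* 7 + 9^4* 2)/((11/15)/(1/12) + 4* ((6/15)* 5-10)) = -32875/58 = -566.81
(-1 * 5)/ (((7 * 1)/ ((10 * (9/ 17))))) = -450/ 119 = -3.78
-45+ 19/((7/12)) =-87/7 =-12.43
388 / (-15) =-388 / 15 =-25.87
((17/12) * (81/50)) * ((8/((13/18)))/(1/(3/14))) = 12393/2275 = 5.45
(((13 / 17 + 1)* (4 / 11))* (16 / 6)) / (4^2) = 20 / 187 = 0.11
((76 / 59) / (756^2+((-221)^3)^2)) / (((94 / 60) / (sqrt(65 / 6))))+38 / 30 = 380 * sqrt(390) / 323075119636610461+19 / 15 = 1.27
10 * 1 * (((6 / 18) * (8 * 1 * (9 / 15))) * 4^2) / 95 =256 / 95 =2.69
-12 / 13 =-0.92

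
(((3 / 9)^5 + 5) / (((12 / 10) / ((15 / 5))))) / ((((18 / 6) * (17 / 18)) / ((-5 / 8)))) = -3800 / 1377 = -2.76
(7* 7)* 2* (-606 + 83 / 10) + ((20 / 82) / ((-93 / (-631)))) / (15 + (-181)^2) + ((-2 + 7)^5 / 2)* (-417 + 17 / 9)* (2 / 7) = -1600220103087577 / 6561181620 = -243892.06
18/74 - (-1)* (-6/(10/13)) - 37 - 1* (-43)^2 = -350308/185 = -1893.56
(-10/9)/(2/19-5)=190/837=0.23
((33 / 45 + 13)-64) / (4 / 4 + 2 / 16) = -6032 / 135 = -44.68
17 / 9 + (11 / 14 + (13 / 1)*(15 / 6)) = 2216 / 63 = 35.17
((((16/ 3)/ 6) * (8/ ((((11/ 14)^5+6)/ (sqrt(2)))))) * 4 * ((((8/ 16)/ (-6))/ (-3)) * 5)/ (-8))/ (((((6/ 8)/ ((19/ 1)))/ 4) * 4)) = -326996992 * sqrt(2)/ 164656557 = -2.81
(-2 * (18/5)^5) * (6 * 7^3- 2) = -7769903616/3125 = -2486369.16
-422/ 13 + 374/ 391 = -9420/ 299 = -31.51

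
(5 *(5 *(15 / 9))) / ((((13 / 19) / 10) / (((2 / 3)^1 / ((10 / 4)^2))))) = 7600 / 117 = 64.96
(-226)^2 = 51076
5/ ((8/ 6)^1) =15/ 4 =3.75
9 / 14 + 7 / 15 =233 / 210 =1.11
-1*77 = -77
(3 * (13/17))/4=39/68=0.57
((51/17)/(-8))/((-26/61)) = 183/208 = 0.88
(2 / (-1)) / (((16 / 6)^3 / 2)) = -27 / 128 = -0.21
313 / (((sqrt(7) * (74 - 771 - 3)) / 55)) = -3443 * sqrt(7) / 980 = -9.30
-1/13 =-0.08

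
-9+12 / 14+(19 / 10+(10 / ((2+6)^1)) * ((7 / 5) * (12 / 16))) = -2761 / 560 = -4.93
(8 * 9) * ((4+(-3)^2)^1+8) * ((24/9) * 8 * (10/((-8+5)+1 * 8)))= 64512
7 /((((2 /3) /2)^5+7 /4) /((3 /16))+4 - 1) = 5103 /9007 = 0.57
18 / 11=1.64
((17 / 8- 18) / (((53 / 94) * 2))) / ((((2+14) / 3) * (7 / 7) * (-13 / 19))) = 340233 / 88192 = 3.86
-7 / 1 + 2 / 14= -6.86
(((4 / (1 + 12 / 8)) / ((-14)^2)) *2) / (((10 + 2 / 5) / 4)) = 4 / 637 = 0.01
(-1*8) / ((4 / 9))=-18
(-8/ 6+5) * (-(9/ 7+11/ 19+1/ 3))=-9647/ 1197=-8.06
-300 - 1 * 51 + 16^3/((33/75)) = 98539/11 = 8958.09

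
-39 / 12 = -13 / 4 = -3.25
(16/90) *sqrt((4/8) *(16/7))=0.19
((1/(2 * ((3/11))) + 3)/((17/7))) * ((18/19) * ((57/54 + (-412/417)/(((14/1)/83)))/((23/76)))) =-4877858/163047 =-29.92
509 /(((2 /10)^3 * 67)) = 63625 /67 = 949.63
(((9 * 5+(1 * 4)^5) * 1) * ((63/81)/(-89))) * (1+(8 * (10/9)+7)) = -1137416/7209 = -157.78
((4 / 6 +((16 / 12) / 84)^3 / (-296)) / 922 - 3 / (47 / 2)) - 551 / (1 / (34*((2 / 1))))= -37468.13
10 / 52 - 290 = -289.81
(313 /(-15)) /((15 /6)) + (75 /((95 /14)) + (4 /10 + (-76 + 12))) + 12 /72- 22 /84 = -608368 /9975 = -60.99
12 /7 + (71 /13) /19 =2.00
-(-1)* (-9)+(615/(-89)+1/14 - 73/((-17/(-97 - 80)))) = -16435061/21182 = -775.90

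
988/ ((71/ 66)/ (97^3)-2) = -494.00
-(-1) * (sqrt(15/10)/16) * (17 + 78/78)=9 * sqrt(6)/16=1.38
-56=-56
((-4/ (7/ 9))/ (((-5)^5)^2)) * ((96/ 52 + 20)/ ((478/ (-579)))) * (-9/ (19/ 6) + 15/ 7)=-275265864/ 28248212890625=-0.00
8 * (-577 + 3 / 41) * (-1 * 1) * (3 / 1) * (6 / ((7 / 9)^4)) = 227018.42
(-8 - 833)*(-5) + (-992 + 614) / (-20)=42239 / 10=4223.90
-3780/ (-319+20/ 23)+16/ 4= 4304/ 271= 15.88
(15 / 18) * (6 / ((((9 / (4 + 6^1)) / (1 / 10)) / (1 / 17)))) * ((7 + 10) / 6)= 5 / 54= 0.09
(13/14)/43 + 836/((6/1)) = 251675/1806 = 139.35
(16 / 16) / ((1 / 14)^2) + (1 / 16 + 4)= 3201 / 16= 200.06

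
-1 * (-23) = 23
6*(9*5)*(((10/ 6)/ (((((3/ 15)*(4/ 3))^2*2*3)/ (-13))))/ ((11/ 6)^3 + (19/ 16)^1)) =-1865.55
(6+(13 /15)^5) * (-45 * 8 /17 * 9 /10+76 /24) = -103.12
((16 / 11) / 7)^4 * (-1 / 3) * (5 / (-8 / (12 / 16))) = 10240 / 35153041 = 0.00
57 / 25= 2.28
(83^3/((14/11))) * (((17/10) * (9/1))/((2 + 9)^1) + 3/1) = 39453303/20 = 1972665.15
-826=-826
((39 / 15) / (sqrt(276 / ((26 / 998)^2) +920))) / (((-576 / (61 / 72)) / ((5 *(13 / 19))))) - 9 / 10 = -9 / 10 - 134017 *sqrt(17219939) / 27137521787904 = -0.90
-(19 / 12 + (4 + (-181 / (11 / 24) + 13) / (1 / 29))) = 1461211 / 132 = 11069.78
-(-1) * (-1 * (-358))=358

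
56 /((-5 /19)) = -1064 /5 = -212.80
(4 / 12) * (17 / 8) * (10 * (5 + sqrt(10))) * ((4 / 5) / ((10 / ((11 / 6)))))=187 * sqrt(10) / 180 + 187 / 36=8.48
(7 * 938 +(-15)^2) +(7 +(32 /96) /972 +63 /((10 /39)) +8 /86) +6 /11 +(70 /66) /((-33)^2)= 5878199638243 /834457140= 7044.34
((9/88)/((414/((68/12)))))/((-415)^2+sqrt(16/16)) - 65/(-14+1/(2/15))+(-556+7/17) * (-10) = 197898916913569/35555713248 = 5565.88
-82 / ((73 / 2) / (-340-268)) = 1365.92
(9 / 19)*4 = 36 / 19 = 1.89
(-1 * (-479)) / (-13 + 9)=-479 / 4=-119.75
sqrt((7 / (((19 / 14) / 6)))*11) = 14*sqrt(627) / 19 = 18.45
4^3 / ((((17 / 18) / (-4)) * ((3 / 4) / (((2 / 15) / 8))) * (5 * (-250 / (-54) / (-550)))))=304128 / 2125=143.12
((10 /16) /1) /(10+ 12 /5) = 25 /496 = 0.05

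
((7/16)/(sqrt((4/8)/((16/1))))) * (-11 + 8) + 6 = 6 - 21 * sqrt(2)/4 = -1.42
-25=-25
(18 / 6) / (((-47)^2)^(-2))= 14639043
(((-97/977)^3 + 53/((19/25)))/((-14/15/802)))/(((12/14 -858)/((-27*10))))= -6689160488089863/354378436540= -18875.75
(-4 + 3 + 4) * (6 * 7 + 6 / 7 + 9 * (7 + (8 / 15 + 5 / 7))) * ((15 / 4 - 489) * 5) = -11931327 / 14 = -852237.64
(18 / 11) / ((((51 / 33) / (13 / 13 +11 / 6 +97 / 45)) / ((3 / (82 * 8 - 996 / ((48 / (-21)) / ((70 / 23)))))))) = 61962 / 7750385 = 0.01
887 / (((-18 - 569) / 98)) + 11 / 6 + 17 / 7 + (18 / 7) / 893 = -3166352971 / 22016022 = -143.82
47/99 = 0.47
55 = 55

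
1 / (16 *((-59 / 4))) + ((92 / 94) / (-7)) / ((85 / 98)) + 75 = 70555521 / 942820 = 74.83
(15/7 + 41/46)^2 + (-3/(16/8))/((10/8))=4150541/518420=8.01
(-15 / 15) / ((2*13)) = -1 / 26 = -0.04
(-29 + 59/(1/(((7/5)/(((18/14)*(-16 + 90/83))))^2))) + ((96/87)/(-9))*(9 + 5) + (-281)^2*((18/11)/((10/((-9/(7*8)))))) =-29204123009434379/13860695910600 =-2106.97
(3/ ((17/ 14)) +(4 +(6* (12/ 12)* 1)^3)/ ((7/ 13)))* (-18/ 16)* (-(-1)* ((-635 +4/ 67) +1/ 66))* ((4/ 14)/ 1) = 205999281069/ 2455684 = 83886.72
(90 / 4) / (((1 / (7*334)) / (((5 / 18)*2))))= 29225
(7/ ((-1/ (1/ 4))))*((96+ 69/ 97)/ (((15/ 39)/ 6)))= -2561013/ 970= -2640.22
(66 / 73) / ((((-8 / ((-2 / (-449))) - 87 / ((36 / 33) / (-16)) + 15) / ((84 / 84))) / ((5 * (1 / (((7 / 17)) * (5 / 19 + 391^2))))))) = -3553 / 24986123764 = -0.00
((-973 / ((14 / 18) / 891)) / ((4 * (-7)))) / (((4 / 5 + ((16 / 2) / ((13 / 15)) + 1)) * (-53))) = -24150555 / 354676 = -68.09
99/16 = 6.19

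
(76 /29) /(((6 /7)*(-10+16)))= 133 /261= 0.51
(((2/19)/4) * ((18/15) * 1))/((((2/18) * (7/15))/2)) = 162/133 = 1.22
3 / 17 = 0.18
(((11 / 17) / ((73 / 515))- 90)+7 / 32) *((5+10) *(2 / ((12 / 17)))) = -16920565 / 4672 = -3621.70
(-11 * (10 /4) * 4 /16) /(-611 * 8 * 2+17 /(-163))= 1793 /2549608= 0.00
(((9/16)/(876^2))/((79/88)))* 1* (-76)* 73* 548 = -28633/11534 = -2.48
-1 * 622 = -622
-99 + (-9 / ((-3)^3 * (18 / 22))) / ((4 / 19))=-10483 / 108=-97.06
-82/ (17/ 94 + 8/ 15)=-114.82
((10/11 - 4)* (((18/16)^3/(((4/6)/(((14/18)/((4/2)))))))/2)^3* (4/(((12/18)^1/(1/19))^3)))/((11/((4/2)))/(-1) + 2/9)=20331439842231/246278750512087040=0.00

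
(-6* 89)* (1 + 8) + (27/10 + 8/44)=-528343/110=-4803.12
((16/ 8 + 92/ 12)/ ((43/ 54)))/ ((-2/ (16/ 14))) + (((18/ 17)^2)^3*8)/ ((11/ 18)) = 919834152264/ 79919490959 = 11.51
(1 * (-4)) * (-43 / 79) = 172 / 79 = 2.18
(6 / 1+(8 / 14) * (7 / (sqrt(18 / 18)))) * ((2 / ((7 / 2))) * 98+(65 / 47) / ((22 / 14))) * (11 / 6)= 147035 / 141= 1042.80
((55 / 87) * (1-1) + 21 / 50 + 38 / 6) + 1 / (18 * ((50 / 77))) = 1231 / 180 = 6.84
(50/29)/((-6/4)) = -100/87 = -1.15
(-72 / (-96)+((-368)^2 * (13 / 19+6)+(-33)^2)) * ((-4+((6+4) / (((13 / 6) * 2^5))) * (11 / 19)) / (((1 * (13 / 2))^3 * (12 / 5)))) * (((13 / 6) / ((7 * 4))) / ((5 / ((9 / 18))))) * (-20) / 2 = 2665242452035 / 6395695488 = 416.72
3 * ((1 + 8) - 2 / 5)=129 / 5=25.80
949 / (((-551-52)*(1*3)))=-949 / 1809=-0.52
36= 36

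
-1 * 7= -7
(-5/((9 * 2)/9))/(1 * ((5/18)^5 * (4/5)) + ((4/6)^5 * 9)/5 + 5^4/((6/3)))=-5904900/738675497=-0.01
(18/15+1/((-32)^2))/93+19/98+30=704780021/23331840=30.21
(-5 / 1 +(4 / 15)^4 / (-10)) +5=-128 / 253125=-0.00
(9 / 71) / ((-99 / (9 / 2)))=-9 / 1562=-0.01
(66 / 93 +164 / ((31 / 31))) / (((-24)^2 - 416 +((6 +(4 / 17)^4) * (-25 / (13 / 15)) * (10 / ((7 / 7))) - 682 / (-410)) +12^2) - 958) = -1136511172290 / 16449739250527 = -0.07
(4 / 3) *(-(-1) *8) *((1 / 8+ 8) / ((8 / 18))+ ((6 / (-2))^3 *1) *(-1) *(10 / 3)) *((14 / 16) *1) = 8085 / 8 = 1010.62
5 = 5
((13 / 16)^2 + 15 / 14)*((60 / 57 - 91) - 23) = -3329519 / 17024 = -195.58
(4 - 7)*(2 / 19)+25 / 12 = 403 / 228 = 1.77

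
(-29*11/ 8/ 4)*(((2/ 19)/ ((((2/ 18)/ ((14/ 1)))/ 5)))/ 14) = -14355/ 304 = -47.22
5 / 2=2.50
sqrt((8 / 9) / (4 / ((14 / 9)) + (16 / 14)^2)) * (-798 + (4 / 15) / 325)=-382.07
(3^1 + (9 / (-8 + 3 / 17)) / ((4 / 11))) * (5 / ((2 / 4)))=-435 / 266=-1.64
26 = 26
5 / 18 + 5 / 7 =0.99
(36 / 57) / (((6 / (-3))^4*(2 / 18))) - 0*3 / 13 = 27 / 76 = 0.36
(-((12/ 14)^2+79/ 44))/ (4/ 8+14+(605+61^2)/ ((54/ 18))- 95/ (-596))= -812795/ 467943091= -0.00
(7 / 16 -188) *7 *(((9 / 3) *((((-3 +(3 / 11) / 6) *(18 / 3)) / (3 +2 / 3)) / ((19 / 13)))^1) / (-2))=-479274705 / 73568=-6514.72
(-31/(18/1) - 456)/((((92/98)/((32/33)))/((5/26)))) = -734020/8073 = -90.92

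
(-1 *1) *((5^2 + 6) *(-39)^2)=-47151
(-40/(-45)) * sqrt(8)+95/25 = 16 * sqrt(2)/9+19/5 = 6.31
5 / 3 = 1.67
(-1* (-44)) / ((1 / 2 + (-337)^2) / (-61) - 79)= -5368 / 236777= -0.02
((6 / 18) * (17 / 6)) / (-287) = -17 / 5166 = -0.00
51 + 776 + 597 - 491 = 933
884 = 884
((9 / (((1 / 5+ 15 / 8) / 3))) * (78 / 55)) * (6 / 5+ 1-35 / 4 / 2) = -183222 / 4565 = -40.14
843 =843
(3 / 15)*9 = 9 / 5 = 1.80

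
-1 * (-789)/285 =263/95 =2.77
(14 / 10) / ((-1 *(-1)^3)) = 1.40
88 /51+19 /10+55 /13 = 52087 /6630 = 7.86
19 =19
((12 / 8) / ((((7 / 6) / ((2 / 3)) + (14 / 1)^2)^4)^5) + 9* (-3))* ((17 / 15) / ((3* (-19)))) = 1406763529865150055307222070078596676806053736038317848198457 / 2620441869356652063807570522695425182285786371069177474868285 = 0.54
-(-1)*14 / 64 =7 / 32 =0.22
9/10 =0.90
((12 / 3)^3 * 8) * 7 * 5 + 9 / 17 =304649 / 17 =17920.53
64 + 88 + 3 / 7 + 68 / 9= 10079 / 63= 159.98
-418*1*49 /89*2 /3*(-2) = 81928 /267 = 306.85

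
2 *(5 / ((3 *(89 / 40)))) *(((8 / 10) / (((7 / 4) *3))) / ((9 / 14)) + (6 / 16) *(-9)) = -4.70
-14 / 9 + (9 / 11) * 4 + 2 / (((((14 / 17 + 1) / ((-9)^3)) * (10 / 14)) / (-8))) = 8956.66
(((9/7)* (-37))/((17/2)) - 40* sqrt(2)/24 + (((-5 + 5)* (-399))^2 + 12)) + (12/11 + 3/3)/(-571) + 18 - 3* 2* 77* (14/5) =-1271.56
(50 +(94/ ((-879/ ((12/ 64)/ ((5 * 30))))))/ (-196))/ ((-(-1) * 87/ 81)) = 31011120423/ 666164800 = 46.55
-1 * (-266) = 266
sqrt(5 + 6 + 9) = 2 * sqrt(5) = 4.47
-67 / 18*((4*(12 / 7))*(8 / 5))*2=-8576 / 105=-81.68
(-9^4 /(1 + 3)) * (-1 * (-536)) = -879174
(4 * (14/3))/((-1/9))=-168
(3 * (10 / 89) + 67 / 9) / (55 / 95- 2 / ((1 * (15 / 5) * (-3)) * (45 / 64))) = 5329215 / 612943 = 8.69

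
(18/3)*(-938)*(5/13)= -28140/13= -2164.62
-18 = -18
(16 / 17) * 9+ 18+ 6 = 552 / 17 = 32.47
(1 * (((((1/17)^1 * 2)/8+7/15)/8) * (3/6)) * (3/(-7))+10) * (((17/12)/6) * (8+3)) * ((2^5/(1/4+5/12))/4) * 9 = 12550197/4480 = 2801.38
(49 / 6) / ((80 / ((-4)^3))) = -98 / 15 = -6.53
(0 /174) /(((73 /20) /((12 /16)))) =0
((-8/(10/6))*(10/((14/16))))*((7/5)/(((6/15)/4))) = -768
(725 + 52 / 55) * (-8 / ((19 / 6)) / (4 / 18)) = -8624232 / 1045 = -8252.85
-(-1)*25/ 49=25/ 49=0.51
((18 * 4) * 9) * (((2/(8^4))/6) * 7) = 189/512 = 0.37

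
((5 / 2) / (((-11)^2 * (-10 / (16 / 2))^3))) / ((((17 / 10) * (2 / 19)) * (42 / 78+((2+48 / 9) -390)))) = 23712 / 153277355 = 0.00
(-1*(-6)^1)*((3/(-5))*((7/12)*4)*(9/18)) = -21/5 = -4.20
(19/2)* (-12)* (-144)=16416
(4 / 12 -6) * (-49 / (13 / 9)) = 2499 / 13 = 192.23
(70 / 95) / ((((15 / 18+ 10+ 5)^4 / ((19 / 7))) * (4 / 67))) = 43416 / 81450625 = 0.00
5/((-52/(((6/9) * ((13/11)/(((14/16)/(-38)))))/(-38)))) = -0.09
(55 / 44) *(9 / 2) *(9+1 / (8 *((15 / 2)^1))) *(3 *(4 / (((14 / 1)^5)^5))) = 4869 / 359990366446786984916121812992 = 0.00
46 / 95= 0.48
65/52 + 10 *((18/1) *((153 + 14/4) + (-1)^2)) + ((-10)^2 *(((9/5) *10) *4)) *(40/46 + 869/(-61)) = -381382385/5612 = -67958.37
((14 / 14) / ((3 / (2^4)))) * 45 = 240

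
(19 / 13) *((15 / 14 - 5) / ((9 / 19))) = -12.12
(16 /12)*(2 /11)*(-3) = -8 /11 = -0.73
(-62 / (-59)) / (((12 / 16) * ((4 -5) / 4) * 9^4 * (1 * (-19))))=992 / 22064643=0.00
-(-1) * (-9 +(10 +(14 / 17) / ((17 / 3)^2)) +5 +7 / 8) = 271223 / 39304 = 6.90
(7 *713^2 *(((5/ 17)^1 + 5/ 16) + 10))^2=105401267722157922025/ 73984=1424649488026572.26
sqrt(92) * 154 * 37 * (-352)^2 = 1412009984 * sqrt(23) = 6771761992.50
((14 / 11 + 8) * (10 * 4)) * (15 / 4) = 15300 / 11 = 1390.91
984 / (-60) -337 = -1767 / 5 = -353.40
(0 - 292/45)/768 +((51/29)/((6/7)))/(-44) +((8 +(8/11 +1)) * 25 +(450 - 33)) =1819414913/2756160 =660.13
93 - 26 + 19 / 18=1225 / 18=68.06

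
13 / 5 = 2.60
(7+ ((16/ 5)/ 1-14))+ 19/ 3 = 38/ 15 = 2.53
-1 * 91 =-91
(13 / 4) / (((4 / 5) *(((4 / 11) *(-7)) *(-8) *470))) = 143 / 336896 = 0.00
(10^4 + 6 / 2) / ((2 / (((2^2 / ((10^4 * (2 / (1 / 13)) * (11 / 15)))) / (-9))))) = -0.01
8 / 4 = 2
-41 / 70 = -0.59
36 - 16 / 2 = 28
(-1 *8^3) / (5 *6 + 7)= -13.84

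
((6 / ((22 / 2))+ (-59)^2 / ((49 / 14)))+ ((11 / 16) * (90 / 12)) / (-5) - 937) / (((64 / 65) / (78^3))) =542343829365 / 19712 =27513384.20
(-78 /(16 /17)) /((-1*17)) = 39 /8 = 4.88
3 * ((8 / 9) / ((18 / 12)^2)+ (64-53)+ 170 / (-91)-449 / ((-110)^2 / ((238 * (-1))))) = 818689051 / 14864850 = 55.08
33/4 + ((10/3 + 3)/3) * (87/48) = 1739/144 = 12.08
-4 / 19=-0.21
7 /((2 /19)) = 66.50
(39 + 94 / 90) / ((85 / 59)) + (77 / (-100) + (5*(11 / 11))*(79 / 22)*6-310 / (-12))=1589803 / 9900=160.59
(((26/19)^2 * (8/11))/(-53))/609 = -5408/128171967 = -0.00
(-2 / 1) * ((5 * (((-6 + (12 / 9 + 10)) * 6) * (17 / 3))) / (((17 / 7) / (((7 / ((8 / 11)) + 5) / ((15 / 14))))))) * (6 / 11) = -61152 / 11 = -5559.27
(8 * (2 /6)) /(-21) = -8 /63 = -0.13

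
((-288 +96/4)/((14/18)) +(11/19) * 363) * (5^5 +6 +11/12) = -30769739/76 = -404864.99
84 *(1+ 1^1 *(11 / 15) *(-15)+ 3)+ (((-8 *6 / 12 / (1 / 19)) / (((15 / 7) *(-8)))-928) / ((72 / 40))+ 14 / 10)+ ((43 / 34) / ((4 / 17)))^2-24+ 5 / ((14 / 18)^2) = -459996161 / 423360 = -1086.54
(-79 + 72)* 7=-49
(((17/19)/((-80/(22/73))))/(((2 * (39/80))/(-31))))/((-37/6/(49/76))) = -284053/25351586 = -0.01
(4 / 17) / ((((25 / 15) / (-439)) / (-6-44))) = 52680 / 17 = 3098.82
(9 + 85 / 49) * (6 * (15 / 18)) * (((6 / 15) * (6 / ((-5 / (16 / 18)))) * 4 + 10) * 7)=327172 / 105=3115.92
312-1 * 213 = 99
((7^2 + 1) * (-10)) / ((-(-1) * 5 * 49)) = -100 / 49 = -2.04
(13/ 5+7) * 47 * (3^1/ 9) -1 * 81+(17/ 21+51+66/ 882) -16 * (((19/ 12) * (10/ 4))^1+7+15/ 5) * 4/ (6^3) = 2324813/ 19845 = 117.15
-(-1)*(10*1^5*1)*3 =30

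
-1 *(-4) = 4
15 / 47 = 0.32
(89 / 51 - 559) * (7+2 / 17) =-3438820 / 867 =-3966.34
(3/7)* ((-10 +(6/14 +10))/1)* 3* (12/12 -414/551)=3699/26999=0.14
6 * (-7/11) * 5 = -210/11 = -19.09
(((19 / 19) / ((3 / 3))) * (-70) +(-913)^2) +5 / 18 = 15002987 / 18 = 833499.28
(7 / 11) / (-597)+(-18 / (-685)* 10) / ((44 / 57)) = 305302 / 899679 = 0.34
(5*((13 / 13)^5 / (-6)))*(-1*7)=35 / 6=5.83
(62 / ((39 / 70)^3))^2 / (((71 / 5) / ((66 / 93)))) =1604732360000000 / 249830807031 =6423.28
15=15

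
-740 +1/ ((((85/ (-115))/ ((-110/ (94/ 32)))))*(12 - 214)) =-59737500/ 80699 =-740.25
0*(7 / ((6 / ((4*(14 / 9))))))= 0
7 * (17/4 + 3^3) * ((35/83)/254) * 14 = 214375/42164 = 5.08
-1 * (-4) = 4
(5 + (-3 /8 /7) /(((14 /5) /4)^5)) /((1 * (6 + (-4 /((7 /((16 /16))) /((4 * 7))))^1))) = -0.47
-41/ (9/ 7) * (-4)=1148/ 9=127.56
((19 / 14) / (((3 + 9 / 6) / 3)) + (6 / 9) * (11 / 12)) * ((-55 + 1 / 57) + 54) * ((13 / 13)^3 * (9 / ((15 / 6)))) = -1528 / 285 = -5.36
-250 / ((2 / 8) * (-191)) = 1000 / 191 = 5.24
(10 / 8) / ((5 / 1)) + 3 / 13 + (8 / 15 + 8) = 7031 / 780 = 9.01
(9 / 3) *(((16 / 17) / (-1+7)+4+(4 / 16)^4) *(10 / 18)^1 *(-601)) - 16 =-163867303 / 39168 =-4183.70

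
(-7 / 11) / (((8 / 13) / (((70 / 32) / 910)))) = -7 / 2816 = -0.00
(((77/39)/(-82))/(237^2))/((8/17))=-1309/1437027696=-0.00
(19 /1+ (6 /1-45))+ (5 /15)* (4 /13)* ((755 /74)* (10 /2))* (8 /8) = -21310 /1443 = -14.77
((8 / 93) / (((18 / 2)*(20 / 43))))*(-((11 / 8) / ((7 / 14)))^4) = -629563 / 535680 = -1.18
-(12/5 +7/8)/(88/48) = -393/220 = -1.79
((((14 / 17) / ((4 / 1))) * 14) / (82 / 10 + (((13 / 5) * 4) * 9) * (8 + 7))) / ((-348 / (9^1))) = -735 / 13924292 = -0.00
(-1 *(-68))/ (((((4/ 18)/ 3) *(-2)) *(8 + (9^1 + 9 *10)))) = -459/ 107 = -4.29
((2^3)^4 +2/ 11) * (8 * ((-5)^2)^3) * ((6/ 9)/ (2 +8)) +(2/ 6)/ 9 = 34134848.52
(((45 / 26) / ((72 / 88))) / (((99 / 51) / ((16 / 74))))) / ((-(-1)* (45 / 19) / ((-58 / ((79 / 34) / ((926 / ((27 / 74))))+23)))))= -4718570048 / 18809353251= -0.25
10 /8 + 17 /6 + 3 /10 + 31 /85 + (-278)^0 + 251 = 261883 /1020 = 256.75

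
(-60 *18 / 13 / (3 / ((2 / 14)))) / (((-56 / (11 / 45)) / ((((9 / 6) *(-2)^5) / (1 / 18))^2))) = 8211456 / 637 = 12890.83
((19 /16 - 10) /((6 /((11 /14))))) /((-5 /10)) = 517 /224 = 2.31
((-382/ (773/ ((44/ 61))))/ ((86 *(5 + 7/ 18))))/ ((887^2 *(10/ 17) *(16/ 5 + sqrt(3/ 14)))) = -26183808/ 49361396900552693 + 584460 *sqrt(42)/ 49361396900552693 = -0.00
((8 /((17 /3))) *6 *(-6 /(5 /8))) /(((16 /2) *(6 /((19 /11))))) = -2736 /935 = -2.93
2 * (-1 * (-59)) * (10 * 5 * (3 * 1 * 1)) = 17700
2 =2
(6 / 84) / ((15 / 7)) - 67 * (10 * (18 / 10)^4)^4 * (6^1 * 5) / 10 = -35755877564036295811 / 1464843750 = -24409345750.38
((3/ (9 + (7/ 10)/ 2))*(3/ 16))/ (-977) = -45/ 730796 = -0.00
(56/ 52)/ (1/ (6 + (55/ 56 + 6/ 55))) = 21841/ 2860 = 7.64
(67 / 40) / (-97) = -67 / 3880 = -0.02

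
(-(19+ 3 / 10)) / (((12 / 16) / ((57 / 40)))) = -3667 / 100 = -36.67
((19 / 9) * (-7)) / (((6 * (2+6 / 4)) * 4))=-19 / 108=-0.18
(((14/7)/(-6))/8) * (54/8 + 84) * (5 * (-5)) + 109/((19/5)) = 123.22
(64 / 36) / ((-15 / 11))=-176 / 135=-1.30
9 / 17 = 0.53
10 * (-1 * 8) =-80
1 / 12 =0.08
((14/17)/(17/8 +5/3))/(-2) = -24/221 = -0.11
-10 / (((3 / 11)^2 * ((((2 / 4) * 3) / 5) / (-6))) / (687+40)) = 17593400 / 9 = 1954822.22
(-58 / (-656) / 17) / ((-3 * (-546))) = 29 / 9133488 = 0.00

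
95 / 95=1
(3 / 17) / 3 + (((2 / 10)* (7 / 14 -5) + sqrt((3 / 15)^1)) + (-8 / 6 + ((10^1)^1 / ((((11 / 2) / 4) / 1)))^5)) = sqrt(5) / 5 + 1670989394441 / 82136010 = 20344.62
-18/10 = -9/5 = -1.80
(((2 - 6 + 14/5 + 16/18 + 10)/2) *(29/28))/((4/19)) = 60059/2520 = 23.83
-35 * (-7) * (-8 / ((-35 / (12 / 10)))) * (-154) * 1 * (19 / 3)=-327712 / 5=-65542.40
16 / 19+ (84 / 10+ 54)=6008 / 95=63.24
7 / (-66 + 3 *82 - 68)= 1 / 16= 0.06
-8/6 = -4/3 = -1.33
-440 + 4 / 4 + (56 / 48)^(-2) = -21475 / 49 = -438.27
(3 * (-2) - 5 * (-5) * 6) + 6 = 150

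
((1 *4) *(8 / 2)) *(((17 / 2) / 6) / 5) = 68 / 15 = 4.53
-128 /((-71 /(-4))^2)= -2048 /5041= -0.41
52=52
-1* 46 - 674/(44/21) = -8089/22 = -367.68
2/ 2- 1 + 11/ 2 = 11/ 2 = 5.50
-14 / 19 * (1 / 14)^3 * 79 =-79 / 3724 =-0.02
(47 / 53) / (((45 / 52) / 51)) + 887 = 746713 / 795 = 939.26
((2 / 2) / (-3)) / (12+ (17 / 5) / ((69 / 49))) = -115 / 4973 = -0.02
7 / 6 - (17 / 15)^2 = -53 / 450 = -0.12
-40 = -40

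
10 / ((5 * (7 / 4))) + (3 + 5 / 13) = 412 / 91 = 4.53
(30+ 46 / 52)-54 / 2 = 101 / 26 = 3.88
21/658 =0.03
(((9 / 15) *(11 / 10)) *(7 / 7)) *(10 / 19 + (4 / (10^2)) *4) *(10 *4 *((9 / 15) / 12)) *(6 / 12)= 5379 / 11875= 0.45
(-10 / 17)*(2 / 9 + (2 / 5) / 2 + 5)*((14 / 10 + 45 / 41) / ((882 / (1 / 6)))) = -62464 / 41495895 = -0.00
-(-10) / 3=10 / 3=3.33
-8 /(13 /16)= -128 /13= -9.85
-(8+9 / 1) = -17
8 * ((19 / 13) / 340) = 38 / 1105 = 0.03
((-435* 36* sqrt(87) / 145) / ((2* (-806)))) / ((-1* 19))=-27* sqrt(87) / 7657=-0.03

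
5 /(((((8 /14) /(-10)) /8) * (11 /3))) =-2100 /11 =-190.91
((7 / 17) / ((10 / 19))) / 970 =133 / 164900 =0.00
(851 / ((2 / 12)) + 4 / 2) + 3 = 5111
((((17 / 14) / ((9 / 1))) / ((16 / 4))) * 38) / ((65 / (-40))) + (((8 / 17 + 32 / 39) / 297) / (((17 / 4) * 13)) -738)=-225050783156 / 304621317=-738.79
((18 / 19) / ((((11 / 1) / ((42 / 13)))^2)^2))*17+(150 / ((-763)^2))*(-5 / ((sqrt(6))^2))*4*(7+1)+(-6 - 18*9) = -776540232926877304 / 4625373700758811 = -167.89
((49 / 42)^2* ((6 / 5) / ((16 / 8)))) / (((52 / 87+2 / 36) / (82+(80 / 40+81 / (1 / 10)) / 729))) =8609839 / 82863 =103.90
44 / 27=1.63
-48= -48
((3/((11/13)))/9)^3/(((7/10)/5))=109850/251559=0.44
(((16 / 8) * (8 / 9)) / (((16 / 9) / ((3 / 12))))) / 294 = 0.00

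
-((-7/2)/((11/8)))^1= 28/11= 2.55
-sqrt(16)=-4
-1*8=-8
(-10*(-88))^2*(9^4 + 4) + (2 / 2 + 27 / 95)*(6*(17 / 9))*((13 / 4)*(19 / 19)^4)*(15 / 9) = 869353069481 / 171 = 5083936078.84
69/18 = 23/6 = 3.83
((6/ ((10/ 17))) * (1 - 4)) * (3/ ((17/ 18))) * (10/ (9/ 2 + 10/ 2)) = -1944/ 19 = -102.32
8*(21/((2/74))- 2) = 6200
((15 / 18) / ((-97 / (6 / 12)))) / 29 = -5 / 33756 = -0.00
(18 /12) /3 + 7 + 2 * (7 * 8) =239 /2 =119.50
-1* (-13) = 13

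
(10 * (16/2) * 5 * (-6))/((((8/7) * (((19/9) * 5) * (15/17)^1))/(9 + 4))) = -55692/19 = -2931.16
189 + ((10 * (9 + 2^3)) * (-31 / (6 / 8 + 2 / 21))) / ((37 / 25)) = -10570497 / 2627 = -4023.79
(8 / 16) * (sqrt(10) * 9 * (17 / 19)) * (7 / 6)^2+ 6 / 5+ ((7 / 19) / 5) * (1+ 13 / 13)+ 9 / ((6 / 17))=833 * sqrt(10) / 152+ 5101 / 190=44.18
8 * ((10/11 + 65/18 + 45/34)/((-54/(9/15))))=-7868/15147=-0.52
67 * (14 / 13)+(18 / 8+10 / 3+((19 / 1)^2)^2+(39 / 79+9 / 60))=130399.38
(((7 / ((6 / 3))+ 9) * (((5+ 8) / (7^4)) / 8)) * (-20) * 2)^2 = 2640625 / 23059204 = 0.11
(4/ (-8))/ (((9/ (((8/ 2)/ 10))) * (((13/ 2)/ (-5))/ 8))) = 16/ 117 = 0.14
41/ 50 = 0.82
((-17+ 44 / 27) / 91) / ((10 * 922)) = -0.00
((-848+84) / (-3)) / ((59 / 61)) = 46604 / 177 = 263.30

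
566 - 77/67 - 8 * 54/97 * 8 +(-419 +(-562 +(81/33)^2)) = -350531055/786379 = -445.75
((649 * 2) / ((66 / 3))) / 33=59 / 33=1.79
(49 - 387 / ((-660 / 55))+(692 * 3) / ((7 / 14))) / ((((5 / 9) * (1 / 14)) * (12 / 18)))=160016.85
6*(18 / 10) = 54 / 5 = 10.80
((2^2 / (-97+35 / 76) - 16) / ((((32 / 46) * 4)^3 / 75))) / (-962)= 72962325 / 1256972288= 0.06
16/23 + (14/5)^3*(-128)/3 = -8072336/8625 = -935.92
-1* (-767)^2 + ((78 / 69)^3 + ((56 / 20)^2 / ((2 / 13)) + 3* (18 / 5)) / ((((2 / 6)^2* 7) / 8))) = -1251243989169 / 2129225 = -587652.31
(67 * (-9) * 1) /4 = -603 /4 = -150.75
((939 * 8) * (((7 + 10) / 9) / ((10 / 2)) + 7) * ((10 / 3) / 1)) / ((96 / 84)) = 1454824 / 9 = 161647.11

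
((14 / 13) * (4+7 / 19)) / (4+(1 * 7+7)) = 0.26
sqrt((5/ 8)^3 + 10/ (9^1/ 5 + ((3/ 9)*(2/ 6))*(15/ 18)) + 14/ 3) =sqrt(24533129418)/ 49056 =3.19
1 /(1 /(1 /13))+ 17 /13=18 /13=1.38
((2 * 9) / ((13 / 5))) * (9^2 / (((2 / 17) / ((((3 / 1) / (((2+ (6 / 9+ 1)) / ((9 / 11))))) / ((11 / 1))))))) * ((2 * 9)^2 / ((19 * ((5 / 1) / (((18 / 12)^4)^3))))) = 43211719081593 / 336647168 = 128359.07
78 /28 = 39 /14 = 2.79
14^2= 196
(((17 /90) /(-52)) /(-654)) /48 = 17 /146914560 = 0.00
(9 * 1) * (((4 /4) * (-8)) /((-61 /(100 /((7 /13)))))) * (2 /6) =31200 /427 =73.07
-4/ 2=-2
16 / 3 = 5.33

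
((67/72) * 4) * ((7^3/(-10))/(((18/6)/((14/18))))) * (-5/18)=160867/17496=9.19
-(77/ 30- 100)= 2923/ 30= 97.43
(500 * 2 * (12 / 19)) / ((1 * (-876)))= -1000 / 1387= -0.72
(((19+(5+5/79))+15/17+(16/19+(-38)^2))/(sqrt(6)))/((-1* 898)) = -18752287* sqrt(6)/68742798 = -0.67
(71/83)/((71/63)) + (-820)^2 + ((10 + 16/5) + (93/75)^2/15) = 523222191638/778125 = 672414.06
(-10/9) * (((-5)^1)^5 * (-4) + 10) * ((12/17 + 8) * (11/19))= -22629200/323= -70059.44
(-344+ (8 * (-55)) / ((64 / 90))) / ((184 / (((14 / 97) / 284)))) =-0.00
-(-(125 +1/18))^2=-5067001/324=-15638.89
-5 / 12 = -0.42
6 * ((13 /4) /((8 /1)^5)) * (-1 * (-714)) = 13923 /32768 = 0.42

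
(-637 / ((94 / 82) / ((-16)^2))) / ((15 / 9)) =-20057856 / 235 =-85352.58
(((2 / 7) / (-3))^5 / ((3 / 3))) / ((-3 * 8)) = 4 / 12252303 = 0.00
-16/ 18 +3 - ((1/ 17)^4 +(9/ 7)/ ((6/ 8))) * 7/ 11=8435558/ 8268579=1.02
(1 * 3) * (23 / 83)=69 / 83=0.83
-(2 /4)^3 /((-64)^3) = 1 /2097152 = 0.00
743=743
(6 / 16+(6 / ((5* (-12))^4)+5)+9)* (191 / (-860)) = -5930550191 / 1857600000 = -3.19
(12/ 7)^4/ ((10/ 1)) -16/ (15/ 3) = -28048/ 12005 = -2.34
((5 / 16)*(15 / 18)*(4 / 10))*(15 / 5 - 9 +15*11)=265 / 16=16.56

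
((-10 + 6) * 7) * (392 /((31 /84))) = -921984 /31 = -29741.42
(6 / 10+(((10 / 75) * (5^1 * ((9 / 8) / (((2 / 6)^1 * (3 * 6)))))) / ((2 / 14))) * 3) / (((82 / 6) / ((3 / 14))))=1161 / 22960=0.05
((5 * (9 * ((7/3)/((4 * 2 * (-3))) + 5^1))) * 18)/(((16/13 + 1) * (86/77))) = 15900885/9976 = 1593.91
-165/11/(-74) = 15/74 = 0.20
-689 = -689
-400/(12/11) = -1100/3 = -366.67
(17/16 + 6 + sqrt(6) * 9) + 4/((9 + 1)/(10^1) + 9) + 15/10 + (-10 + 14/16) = -13/80 + 9 * sqrt(6) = 21.88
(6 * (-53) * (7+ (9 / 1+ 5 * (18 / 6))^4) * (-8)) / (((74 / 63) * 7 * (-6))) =-17109242.27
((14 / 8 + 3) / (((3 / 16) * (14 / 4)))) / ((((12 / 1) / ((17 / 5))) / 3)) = 6.15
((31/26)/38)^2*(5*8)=4805/122018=0.04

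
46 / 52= 23 / 26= 0.88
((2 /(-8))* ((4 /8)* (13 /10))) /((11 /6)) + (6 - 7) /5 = -127 /440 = -0.29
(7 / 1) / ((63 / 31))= 31 / 9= 3.44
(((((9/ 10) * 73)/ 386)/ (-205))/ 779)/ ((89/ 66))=-21681/ 27430810150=-0.00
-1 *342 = -342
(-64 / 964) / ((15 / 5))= -16 / 723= -0.02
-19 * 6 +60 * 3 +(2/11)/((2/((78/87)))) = 21080/319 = 66.08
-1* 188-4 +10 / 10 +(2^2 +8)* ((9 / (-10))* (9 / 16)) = -7883 / 40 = -197.08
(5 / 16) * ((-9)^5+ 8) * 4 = -295205 / 4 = -73801.25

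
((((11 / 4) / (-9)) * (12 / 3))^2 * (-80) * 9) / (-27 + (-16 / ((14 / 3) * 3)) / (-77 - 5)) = 555632 / 13941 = 39.86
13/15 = 0.87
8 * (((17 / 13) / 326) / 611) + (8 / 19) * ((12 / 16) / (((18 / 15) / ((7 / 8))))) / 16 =45480191 / 3148732288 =0.01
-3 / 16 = -0.19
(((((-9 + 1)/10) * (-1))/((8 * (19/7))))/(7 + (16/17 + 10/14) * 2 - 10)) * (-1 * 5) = -833/1406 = -0.59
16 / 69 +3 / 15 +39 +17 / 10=41.13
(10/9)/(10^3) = 1/900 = 0.00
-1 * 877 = -877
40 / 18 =20 / 9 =2.22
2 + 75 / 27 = 43 / 9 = 4.78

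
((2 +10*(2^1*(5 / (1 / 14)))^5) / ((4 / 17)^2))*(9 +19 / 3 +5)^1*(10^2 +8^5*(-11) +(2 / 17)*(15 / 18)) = -5124849463782849719491 / 72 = -71178464774761801659.60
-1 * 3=-3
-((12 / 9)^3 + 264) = -7192 / 27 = -266.37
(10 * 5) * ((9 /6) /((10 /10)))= 75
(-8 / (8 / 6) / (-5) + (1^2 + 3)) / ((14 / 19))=247 / 35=7.06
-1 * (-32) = 32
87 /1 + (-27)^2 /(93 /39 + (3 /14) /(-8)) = 1360095 /3433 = 396.18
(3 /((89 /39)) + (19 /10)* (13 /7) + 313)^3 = 7764309233424190747 /241804367000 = 32109880.11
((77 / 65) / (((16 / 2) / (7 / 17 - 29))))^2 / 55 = 31827411 / 97682000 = 0.33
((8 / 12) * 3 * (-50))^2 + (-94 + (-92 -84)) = 9730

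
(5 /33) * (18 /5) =6 /11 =0.55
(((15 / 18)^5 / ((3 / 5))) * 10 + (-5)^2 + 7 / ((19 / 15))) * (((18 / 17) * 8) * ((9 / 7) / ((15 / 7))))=1649899 / 8721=189.19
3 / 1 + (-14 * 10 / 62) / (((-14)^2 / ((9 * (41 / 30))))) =2481 / 868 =2.86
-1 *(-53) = 53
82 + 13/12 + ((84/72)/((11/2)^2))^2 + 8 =48008623/527076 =91.08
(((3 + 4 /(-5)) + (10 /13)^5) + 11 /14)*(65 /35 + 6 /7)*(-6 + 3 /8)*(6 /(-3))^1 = 14466640527 /145546856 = 99.40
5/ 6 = 0.83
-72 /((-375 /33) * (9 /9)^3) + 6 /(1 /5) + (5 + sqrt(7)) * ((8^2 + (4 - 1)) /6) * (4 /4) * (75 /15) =335 * sqrt(7) /6 + 236627 /750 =463.22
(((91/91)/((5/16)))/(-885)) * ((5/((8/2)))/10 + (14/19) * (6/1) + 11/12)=-4982/252225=-0.02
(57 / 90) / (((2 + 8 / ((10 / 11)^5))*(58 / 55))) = 653125 / 16186437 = 0.04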